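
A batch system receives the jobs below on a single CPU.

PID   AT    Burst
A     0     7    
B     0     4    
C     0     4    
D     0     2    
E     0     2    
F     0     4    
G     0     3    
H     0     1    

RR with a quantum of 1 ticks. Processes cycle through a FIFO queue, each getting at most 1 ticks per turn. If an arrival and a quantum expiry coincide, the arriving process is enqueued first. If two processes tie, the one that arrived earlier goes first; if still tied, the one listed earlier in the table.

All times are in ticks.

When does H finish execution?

8

Gantt: | A 0-1 | B 1-2 | C 2-3 | D 3-4 | E 4-5 | F 5-6 | G 6-7 | H 7-8 | A 8-9 | B 9-10 | C 10-11 | D 11-12 | E 12-13 | F 13-14 | G 14-15 | A 15-16 | B 16-17 | C 17-18 | F 18-19 | G 19-20 | A 20-21 | B 21-22 | C 22-23 | F 23-24 | A 24-27 |
Completion: A=27  B=22  C=23  D=12  E=13  F=24  G=20  H=8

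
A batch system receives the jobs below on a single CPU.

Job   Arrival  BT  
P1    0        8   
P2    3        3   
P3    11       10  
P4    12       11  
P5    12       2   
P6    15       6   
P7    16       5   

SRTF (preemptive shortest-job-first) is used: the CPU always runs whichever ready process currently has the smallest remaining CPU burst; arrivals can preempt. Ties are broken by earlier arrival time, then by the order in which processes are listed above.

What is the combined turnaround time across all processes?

88

Gantt: | P1 0-3 | P2 3-6 | P1 6-11 | P3 11-12 | P5 12-14 | P3 14-15 | P6 15-21 | P7 21-26 | P3 26-34 | P4 34-45 |
Completion: P1=11  P2=6  P3=34  P4=45  P5=14  P6=21  P7=26
Turnaround = completion − arrival: P1=11, P2=3, P3=23, P4=33, P5=2, P6=6, P7=10
Total turnaround = 11 + 3 + 23 + 33 + 2 + 6 + 10 = 88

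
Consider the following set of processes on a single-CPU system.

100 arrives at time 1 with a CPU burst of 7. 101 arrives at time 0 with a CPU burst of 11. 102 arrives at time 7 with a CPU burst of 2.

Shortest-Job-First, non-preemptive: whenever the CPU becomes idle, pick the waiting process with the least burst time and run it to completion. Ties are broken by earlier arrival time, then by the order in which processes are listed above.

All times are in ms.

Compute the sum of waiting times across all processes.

Gantt: | 101 0-11 | 102 11-13 | 100 13-20 |
Completion: 100=20  101=11  102=13
Turnaround (C−A): 100=19  101=11  102=6
Waiting = turnaround − burst: 100=12, 101=0, 102=4
Total waiting = 12 + 0 + 4 = 16

16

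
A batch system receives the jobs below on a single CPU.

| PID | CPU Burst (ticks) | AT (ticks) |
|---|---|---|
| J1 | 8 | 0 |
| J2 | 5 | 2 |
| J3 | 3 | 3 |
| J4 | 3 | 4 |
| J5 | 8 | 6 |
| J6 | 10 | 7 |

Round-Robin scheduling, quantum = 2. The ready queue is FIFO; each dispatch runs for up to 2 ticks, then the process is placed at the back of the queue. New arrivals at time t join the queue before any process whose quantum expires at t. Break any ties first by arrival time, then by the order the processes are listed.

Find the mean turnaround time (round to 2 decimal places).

22.17

Schedule: | J1 0-2 | J2 2-4 | J1 4-6 | J3 6-8 | J4 8-10 | J2 10-12 | J5 12-14 | J1 14-16 | J6 16-18 | J3 18-19 | J4 19-20 | J2 20-21 | J5 21-23 | J1 23-25 | J6 25-27 | J5 27-29 | J6 29-31 | J5 31-33 | J6 33-37 |
Completion: J1=25  J2=21  J3=19  J4=20  J5=33  J6=37
Turnaround (C−A): J1=25  J2=19  J3=16  J4=16  J5=27  J6=30
Turnaround times: J1=25, J2=19, J3=16, J4=16, J5=27, J6=30
Average turnaround = (25+19+16+16+27+30) / 6 = 133/6 = 22.17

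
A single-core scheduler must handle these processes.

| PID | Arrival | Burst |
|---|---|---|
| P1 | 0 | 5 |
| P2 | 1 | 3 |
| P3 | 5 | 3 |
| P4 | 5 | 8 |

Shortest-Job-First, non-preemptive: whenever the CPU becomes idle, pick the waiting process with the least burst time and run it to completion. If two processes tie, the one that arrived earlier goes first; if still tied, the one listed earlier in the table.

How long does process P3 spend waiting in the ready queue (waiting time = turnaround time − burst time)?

3

Timeline: | P1 0-5 | P2 5-8 | P3 8-11 | P4 11-19 |
Completion: P1=5  P2=8  P3=11  P4=19
Waiting(P3) = turnaround − burst = 6 − 3 = 3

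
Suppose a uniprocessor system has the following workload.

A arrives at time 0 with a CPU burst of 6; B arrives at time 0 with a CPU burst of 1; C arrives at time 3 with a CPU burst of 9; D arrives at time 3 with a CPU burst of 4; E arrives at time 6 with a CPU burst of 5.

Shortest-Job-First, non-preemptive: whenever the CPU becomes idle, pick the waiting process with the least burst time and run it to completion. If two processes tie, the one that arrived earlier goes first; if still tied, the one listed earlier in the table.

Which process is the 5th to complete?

Schedule: | B 0-1 | A 1-7 | D 7-11 | E 11-16 | C 16-25 |
Completion: A=7  B=1  C=25  D=11  E=16
Turnaround (C−A): A=7  B=1  C=22  D=8  E=10
Finish order: B → A → D → E → C

C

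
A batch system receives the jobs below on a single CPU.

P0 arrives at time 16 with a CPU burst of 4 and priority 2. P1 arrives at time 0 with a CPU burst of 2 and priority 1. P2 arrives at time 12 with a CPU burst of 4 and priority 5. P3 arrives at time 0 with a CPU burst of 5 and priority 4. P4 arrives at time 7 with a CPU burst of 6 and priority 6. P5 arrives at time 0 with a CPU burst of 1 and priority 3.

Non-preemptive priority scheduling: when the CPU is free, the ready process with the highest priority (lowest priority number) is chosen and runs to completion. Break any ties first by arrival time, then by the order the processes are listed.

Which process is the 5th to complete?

Timeline: | P1 0-2 | P5 2-3 | P3 3-8 | P4 8-14 | P2 14-18 | P0 18-22 |
Completion: P0=22  P1=2  P2=18  P3=8  P4=14  P5=3
Turnaround (C−A): P0=6  P1=2  P2=6  P3=8  P4=7  P5=3
Finish order: P1 → P5 → P3 → P4 → P2 → P0

P2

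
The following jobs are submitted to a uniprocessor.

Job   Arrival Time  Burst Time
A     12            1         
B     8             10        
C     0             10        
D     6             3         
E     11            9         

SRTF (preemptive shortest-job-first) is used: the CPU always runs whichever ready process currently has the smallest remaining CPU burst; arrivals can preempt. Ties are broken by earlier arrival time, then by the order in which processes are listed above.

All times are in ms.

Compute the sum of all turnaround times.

55

Schedule: | C 0-6 | D 6-9 | C 9-13 | A 13-14 | E 14-23 | B 23-33 |
Completion: A=14  B=33  C=13  D=9  E=23
Turnaround (C−A): A=2  B=25  C=13  D=3  E=12
Turnaround = completion − arrival: A=2, B=25, C=13, D=3, E=12
Total turnaround = 2 + 25 + 13 + 3 + 12 = 55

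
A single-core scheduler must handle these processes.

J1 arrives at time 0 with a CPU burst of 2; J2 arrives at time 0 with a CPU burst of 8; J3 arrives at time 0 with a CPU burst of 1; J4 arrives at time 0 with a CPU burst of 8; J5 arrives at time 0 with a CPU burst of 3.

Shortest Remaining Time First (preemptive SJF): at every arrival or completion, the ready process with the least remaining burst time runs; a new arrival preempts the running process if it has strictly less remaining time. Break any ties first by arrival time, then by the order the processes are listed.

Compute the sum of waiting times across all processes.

Schedule: | J3 0-1 | J1 1-3 | J5 3-6 | J2 6-14 | J4 14-22 |
Completion: J1=3  J2=14  J3=1  J4=22  J5=6
Waiting = turnaround − burst: J1=1, J2=6, J3=0, J4=14, J5=3
Total waiting = 1 + 6 + 0 + 14 + 3 = 24

24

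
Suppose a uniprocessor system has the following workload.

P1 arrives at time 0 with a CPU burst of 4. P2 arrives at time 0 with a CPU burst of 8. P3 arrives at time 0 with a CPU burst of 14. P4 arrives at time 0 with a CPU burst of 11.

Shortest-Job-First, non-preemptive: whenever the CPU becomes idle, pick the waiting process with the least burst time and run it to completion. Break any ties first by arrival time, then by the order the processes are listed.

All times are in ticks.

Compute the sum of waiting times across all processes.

39

Timeline: | P1 0-4 | P2 4-12 | P4 12-23 | P3 23-37 |
Completion: P1=4  P2=12  P3=37  P4=23
Turnaround (C−A): P1=4  P2=12  P3=37  P4=23
Waiting = turnaround − burst: P1=0, P2=4, P3=23, P4=12
Total waiting = 0 + 4 + 23 + 12 = 39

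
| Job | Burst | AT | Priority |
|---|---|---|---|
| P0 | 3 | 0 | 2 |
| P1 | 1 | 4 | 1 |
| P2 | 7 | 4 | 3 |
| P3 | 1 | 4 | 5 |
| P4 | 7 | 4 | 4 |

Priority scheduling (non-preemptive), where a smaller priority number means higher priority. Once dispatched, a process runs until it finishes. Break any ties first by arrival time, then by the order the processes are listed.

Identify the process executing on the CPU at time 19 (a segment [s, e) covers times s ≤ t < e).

P3

Gantt: | P0 0-3 | idle 3-4 | P1 4-5 | P2 5-12 | P4 12-19 | P3 19-20 |
Completion: P0=3  P1=5  P2=12  P3=20  P4=19
Turnaround (C−A): P0=3  P1=1  P2=8  P3=16  P4=15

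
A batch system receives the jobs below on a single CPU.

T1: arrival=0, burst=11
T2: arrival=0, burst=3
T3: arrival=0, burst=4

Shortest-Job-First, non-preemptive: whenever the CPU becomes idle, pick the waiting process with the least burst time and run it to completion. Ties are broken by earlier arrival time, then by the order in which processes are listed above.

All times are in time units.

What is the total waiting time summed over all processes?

Schedule: | T2 0-3 | T3 3-7 | T1 7-18 |
Completion: T1=18  T2=3  T3=7
Turnaround (C−A): T1=18  T2=3  T3=7
Waiting = turnaround − burst: T1=7, T2=0, T3=3
Total waiting = 7 + 0 + 3 = 10

10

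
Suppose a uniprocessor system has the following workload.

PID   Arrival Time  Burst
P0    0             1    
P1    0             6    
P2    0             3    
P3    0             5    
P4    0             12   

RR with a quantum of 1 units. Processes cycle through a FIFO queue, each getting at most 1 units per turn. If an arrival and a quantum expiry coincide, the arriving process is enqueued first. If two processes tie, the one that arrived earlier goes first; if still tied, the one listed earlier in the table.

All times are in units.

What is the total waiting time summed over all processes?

Schedule: | P0 0-1 | P1 1-2 | P2 2-3 | P3 3-4 | P4 4-5 | P1 5-6 | P2 6-7 | P3 7-8 | P4 8-9 | P1 9-10 | P2 10-11 | P3 11-12 | P4 12-13 | P1 13-14 | P3 14-15 | P4 15-16 | P1 16-17 | P3 17-18 | P4 18-19 | P1 19-20 | P4 20-27 |
Completion: P0=1  P1=20  P2=11  P3=18  P4=27
Turnaround (C−A): P0=1  P1=20  P2=11  P3=18  P4=27
Waiting = turnaround − burst: P0=0, P1=14, P2=8, P3=13, P4=15
Total waiting = 0 + 14 + 8 + 13 + 15 = 50

50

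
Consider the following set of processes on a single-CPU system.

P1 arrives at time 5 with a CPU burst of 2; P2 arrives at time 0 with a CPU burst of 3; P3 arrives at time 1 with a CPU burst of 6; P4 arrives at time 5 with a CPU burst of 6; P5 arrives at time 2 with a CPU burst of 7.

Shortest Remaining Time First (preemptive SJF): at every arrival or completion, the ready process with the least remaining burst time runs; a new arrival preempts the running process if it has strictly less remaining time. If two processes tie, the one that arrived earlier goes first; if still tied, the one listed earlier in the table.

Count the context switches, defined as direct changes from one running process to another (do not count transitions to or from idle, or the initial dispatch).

5

Schedule: | P2 0-3 | P3 3-5 | P1 5-7 | P3 7-11 | P4 11-17 | P5 17-24 |
Completion: P1=7  P2=3  P3=11  P4=17  P5=24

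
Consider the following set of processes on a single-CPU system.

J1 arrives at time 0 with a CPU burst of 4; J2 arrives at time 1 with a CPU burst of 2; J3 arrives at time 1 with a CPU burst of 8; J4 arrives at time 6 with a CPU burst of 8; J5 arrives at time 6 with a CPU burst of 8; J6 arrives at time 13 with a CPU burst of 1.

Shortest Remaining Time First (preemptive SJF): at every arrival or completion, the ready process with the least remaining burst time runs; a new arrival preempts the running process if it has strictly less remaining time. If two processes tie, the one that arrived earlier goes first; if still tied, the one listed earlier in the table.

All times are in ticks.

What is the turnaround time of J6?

2

Schedule: | J1 0-1 | J2 1-3 | J1 3-6 | J3 6-14 | J6 14-15 | J4 15-23 | J5 23-31 |
Completion: J1=6  J2=3  J3=14  J4=23  J5=31  J6=15
Turnaround (C−A): J1=6  J2=2  J3=13  J4=17  J5=25  J6=2
Turnaround(J6) = completion − arrival = 15 − 13 = 2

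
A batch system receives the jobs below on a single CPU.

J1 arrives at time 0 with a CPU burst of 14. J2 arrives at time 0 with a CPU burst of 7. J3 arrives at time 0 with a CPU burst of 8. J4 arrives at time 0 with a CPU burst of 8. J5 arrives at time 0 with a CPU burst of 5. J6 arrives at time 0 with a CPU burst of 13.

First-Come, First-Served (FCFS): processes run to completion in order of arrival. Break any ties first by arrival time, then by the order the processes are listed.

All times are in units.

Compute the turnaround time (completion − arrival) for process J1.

Timeline: | J1 0-14 | J2 14-21 | J3 21-29 | J4 29-37 | J5 37-42 | J6 42-55 |
Completion: J1=14  J2=21  J3=29  J4=37  J5=42  J6=55
Turnaround(J1) = completion − arrival = 14 − 0 = 14

14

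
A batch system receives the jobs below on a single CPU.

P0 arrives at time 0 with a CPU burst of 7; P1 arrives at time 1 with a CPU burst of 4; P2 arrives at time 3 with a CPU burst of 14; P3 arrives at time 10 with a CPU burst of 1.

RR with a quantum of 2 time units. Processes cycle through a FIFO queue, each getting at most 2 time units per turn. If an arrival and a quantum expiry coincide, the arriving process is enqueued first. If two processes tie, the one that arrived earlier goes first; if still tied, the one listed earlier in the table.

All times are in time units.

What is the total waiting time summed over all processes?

27

Timeline: | P0 0-2 | P1 2-4 | P0 4-6 | P2 6-8 | P1 8-10 | P0 10-12 | P2 12-14 | P3 14-15 | P0 15-16 | P2 16-26 |
Completion: P0=16  P1=10  P2=26  P3=15
Turnaround (C−A): P0=16  P1=9  P2=23  P3=5
Waiting = turnaround − burst: P0=9, P1=5, P2=9, P3=4
Total waiting = 9 + 5 + 9 + 4 = 27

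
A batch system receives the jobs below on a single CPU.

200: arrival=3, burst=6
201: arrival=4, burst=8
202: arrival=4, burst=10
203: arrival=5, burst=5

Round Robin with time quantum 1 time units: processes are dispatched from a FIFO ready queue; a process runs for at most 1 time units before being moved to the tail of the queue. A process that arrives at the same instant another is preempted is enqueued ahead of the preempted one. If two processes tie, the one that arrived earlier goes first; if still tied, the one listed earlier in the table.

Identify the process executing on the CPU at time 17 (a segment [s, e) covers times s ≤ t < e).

Schedule: | idle 0-3 | 200 3-4 | 201 4-5 | 202 5-6 | 200 6-7 | 203 7-8 | 201 8-9 | 202 9-10 | 200 10-11 | 203 11-12 | 201 12-13 | 202 13-14 | 200 14-15 | 203 15-16 | 201 16-17 | 202 17-18 | 200 18-19 | 203 19-20 | 201 20-21 | 202 21-22 | 200 22-23 | 203 23-24 | 201 24-25 | 202 25-26 | 201 26-27 | 202 27-28 | 201 28-29 | 202 29-32 |
Completion: 200=23  201=29  202=32  203=24

202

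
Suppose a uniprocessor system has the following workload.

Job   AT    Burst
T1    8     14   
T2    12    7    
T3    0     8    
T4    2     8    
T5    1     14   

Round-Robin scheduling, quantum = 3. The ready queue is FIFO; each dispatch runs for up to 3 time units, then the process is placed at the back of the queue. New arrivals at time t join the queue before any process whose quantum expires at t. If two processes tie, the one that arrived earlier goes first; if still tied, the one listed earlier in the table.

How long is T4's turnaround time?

32

Timeline: | T3 0-3 | T5 3-6 | T4 6-9 | T3 9-12 | T5 12-15 | T1 15-18 | T4 18-21 | T2 21-24 | T3 24-26 | T5 26-29 | T1 29-32 | T4 32-34 | T2 34-37 | T5 37-40 | T1 40-43 | T2 43-44 | T5 44-46 | T1 46-51 |
Completion: T1=51  T2=44  T3=26  T4=34  T5=46
Turnaround(T4) = completion − arrival = 34 − 2 = 32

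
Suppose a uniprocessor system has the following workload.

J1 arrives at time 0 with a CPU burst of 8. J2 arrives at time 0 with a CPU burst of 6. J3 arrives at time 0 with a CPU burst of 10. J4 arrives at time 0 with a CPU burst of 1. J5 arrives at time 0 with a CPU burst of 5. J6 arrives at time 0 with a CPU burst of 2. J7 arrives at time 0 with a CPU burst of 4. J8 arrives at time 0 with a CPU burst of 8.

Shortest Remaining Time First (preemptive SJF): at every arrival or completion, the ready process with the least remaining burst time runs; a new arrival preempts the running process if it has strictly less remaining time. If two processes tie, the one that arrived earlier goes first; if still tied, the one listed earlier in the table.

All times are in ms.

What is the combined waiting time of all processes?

101

Timeline: | J4 0-1 | J6 1-3 | J7 3-7 | J5 7-12 | J2 12-18 | J1 18-26 | J8 26-34 | J3 34-44 |
Completion: J1=26  J2=18  J3=44  J4=1  J5=12  J6=3  J7=7  J8=34
Turnaround (C−A): J1=26  J2=18  J3=44  J4=1  J5=12  J6=3  J7=7  J8=34
Waiting = turnaround − burst: J1=18, J2=12, J3=34, J4=0, J5=7, J6=1, J7=3, J8=26
Total waiting = 18 + 12 + 34 + 0 + 7 + 1 + 3 + 26 = 101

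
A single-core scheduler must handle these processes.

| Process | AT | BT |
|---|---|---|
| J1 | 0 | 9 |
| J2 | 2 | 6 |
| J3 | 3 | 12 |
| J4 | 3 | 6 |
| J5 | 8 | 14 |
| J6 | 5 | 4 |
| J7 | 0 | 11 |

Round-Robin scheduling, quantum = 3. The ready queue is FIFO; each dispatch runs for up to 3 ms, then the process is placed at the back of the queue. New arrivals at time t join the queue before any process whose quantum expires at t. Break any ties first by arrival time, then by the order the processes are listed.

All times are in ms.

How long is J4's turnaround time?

33

Gantt: | J1 0-3 | J7 3-6 | J2 6-9 | J3 9-12 | J4 12-15 | J1 15-18 | J6 18-21 | J7 21-24 | J5 24-27 | J2 27-30 | J3 30-33 | J4 33-36 | J1 36-39 | J6 39-40 | J7 40-43 | J5 43-46 | J3 46-49 | J7 49-51 | J5 51-54 | J3 54-57 | J5 57-62 |
Completion: J1=39  J2=30  J3=57  J4=36  J5=62  J6=40  J7=51
Turnaround (C−A): J1=39  J2=28  J3=54  J4=33  J5=54  J6=35  J7=51
Turnaround(J4) = completion − arrival = 36 − 3 = 33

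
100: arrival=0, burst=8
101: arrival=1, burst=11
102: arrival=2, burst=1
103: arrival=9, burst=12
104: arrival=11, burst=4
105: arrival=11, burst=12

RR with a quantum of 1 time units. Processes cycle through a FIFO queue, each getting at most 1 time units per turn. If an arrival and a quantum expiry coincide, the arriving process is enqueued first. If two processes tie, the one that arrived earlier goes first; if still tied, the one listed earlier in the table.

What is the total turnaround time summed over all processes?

Timeline: | 100 0-1 | 101 1-2 | 100 2-3 | 102 3-4 | 101 4-5 | 100 5-6 | 101 6-7 | 100 7-8 | 101 8-9 | 100 9-10 | 103 10-11 | 101 11-12 | 100 12-13 | 104 13-14 | 105 14-15 | 103 15-16 | 101 16-17 | 100 17-18 | 104 18-19 | 105 19-20 | 103 20-21 | 101 21-22 | 100 22-23 | 104 23-24 | 105 24-25 | 103 25-26 | 101 26-27 | 104 27-28 | 105 28-29 | 103 29-30 | 101 30-31 | 105 31-32 | 103 32-33 | 101 33-34 | 105 34-35 | 103 35-36 | 101 36-37 | 105 37-38 | 103 38-39 | 105 39-40 | 103 40-41 | 105 41-42 | 103 42-43 | 105 43-44 | 103 44-45 | 105 45-46 | 103 46-47 | 105 47-48 |
Completion: 100=23  101=37  102=4  103=47  104=28  105=48
Turnaround (C−A): 100=23  101=36  102=2  103=38  104=17  105=37
Turnaround = completion − arrival: 100=23, 101=36, 102=2, 103=38, 104=17, 105=37
Total turnaround = 23 + 36 + 2 + 38 + 17 + 37 = 153

153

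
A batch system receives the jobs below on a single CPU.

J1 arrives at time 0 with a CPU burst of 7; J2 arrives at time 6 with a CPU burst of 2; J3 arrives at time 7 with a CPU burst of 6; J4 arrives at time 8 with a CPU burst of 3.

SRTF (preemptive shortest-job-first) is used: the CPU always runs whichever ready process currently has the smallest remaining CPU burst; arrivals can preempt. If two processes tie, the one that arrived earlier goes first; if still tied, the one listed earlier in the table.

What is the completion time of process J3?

18

Gantt: | J1 0-7 | J2 7-9 | J4 9-12 | J3 12-18 |
Completion: J1=7  J2=9  J3=18  J4=12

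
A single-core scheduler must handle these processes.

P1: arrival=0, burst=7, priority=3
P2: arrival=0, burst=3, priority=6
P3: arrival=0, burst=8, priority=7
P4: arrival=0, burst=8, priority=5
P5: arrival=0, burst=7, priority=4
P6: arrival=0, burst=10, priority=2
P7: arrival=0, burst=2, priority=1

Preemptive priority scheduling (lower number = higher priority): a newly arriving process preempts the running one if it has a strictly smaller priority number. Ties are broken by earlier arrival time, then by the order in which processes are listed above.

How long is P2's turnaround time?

37

Schedule: | P7 0-2 | P6 2-12 | P1 12-19 | P5 19-26 | P4 26-34 | P2 34-37 | P3 37-45 |
Completion: P1=19  P2=37  P3=45  P4=34  P5=26  P6=12  P7=2
Turnaround (C−A): P1=19  P2=37  P3=45  P4=34  P5=26  P6=12  P7=2
Turnaround(P2) = completion − arrival = 37 − 0 = 37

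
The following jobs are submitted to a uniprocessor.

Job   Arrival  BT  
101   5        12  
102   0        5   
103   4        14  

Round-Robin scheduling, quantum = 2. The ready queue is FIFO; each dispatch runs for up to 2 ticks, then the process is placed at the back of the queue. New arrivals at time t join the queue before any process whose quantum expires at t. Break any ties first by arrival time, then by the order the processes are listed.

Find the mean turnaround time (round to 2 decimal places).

19.33

Gantt: | 102 0-4 | 103 4-6 | 102 6-7 | 101 7-9 | 103 9-11 | 101 11-13 | 103 13-15 | 101 15-17 | 103 17-19 | 101 19-21 | 103 21-23 | 101 23-25 | 103 25-27 | 101 27-29 | 103 29-31 |
Completion: 101=29  102=7  103=31
Turnaround (C−A): 101=24  102=7  103=27
Turnaround times: 101=24, 102=7, 103=27
Average turnaround = (24+7+27) / 3 = 58/3 = 19.33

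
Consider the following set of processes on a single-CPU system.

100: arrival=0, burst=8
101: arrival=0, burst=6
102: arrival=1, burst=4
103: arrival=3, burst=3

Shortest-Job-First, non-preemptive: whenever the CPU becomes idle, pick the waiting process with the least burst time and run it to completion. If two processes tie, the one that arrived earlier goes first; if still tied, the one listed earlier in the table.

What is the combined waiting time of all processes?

Gantt: | 101 0-6 | 103 6-9 | 102 9-13 | 100 13-21 |
Completion: 100=21  101=6  102=13  103=9
Waiting = turnaround − burst: 100=13, 101=0, 102=8, 103=3
Total waiting = 13 + 0 + 8 + 3 = 24

24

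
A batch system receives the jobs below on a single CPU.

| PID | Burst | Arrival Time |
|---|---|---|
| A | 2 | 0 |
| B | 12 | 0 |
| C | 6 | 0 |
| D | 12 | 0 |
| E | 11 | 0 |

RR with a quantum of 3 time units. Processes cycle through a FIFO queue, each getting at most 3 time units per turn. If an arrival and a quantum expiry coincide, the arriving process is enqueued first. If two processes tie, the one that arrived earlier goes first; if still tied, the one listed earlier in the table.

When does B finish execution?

Schedule: | A 0-2 | B 2-5 | C 5-8 | D 8-11 | E 11-14 | B 14-17 | C 17-20 | D 20-23 | E 23-26 | B 26-29 | D 29-32 | E 32-35 | B 35-38 | D 38-41 | E 41-43 |
Completion: A=2  B=38  C=20  D=41  E=43

38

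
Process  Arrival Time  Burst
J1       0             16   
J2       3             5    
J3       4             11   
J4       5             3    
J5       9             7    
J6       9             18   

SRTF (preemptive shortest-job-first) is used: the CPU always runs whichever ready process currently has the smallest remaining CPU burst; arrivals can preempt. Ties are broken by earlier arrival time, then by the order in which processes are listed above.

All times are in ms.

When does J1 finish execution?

42

Timeline: | J1 0-3 | J2 3-8 | J4 8-11 | J5 11-18 | J3 18-29 | J1 29-42 | J6 42-60 |
Completion: J1=42  J2=8  J3=29  J4=11  J5=18  J6=60
Turnaround (C−A): J1=42  J2=5  J3=25  J4=6  J5=9  J6=51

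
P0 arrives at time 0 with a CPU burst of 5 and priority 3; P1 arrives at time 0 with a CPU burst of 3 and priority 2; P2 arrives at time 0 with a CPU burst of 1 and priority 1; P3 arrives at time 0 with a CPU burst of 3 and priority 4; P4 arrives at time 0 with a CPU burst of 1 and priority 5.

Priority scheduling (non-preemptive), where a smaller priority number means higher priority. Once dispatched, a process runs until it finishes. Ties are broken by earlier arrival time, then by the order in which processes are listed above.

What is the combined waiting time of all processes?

26

Gantt: | P2 0-1 | P1 1-4 | P0 4-9 | P3 9-12 | P4 12-13 |
Completion: P0=9  P1=4  P2=1  P3=12  P4=13
Turnaround (C−A): P0=9  P1=4  P2=1  P3=12  P4=13
Waiting = turnaround − burst: P0=4, P1=1, P2=0, P3=9, P4=12
Total waiting = 4 + 1 + 0 + 9 + 12 = 26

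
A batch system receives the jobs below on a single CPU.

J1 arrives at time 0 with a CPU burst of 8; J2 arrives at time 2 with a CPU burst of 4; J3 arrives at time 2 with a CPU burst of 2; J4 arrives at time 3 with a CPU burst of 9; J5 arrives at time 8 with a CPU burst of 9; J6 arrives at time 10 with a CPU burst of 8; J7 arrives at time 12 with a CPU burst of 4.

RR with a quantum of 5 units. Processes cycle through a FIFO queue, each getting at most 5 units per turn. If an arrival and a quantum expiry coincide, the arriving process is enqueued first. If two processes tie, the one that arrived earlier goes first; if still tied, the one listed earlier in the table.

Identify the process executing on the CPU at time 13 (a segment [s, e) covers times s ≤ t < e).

Schedule: | J1 0-5 | J2 5-9 | J3 9-11 | J4 11-16 | J1 16-19 | J5 19-24 | J6 24-29 | J7 29-33 | J4 33-37 | J5 37-41 | J6 41-44 |
Completion: J1=19  J2=9  J3=11  J4=37  J5=41  J6=44  J7=33
Turnaround (C−A): J1=19  J2=7  J3=9  J4=34  J5=33  J6=34  J7=21

J4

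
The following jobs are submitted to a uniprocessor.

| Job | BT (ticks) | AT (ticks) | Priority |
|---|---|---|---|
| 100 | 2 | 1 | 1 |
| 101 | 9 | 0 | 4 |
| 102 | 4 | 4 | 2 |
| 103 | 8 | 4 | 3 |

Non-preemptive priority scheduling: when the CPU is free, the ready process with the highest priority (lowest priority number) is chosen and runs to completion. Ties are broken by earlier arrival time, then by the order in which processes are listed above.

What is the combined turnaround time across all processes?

49

Timeline: | 101 0-9 | 100 9-11 | 102 11-15 | 103 15-23 |
Completion: 100=11  101=9  102=15  103=23
Turnaround = completion − arrival: 100=10, 101=9, 102=11, 103=19
Total turnaround = 10 + 9 + 11 + 19 = 49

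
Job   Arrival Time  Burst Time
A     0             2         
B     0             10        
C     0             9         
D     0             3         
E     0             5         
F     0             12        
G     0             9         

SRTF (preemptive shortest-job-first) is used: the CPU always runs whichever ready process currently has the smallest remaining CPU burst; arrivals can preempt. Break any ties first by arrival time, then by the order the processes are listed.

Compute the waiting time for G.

Schedule: | A 0-2 | D 2-5 | E 5-10 | C 10-19 | G 19-28 | B 28-38 | F 38-50 |
Completion: A=2  B=38  C=19  D=5  E=10  F=50  G=28
Turnaround (C−A): A=2  B=38  C=19  D=5  E=10  F=50  G=28
Waiting(G) = turnaround − burst = 28 − 9 = 19

19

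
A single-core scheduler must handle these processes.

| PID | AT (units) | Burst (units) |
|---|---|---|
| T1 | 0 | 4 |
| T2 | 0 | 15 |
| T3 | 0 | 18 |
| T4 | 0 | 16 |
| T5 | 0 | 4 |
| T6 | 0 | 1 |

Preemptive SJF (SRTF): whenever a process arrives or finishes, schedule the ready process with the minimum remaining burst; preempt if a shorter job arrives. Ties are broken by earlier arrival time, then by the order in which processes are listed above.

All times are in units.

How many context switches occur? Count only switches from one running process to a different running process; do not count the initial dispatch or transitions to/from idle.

5

Timeline: | T6 0-1 | T1 1-5 | T5 5-9 | T2 9-24 | T4 24-40 | T3 40-58 |
Completion: T1=5  T2=24  T3=58  T4=40  T5=9  T6=1
Turnaround (C−A): T1=5  T2=24  T3=58  T4=40  T5=9  T6=1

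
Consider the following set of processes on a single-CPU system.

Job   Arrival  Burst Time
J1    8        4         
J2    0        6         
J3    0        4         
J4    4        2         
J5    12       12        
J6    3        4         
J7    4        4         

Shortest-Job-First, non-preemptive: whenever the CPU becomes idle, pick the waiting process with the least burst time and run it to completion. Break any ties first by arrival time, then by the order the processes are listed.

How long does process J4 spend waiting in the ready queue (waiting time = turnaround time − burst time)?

0

Gantt: | J3 0-4 | J4 4-6 | J6 6-10 | J7 10-14 | J1 14-18 | J2 18-24 | J5 24-36 |
Completion: J1=18  J2=24  J3=4  J4=6  J5=36  J6=10  J7=14
Waiting(J4) = turnaround − burst = 2 − 2 = 0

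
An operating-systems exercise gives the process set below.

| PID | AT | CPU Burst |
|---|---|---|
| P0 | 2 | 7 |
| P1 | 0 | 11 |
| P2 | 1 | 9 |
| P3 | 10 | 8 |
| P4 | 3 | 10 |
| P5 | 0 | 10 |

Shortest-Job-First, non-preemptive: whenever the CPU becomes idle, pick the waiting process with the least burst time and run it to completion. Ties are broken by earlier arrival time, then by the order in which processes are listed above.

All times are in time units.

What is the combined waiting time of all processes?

114

Schedule: | P5 0-10 | P0 10-17 | P3 17-25 | P2 25-34 | P4 34-44 | P1 44-55 |
Completion: P0=17  P1=55  P2=34  P3=25  P4=44  P5=10
Turnaround (C−A): P0=15  P1=55  P2=33  P3=15  P4=41  P5=10
Waiting = turnaround − burst: P0=8, P1=44, P2=24, P3=7, P4=31, P5=0
Total waiting = 8 + 44 + 24 + 7 + 31 + 0 = 114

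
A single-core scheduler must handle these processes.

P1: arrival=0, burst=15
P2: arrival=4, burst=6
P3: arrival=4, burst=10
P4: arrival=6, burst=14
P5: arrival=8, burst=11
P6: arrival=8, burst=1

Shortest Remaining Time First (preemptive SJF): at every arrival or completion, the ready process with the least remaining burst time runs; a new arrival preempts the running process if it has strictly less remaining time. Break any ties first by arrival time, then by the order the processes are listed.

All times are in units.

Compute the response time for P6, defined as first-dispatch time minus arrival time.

Gantt: | P1 0-4 | P2 4-8 | P6 8-9 | P2 9-11 | P3 11-21 | P1 21-32 | P5 32-43 | P4 43-57 |
Completion: P1=32  P2=11  P3=21  P4=57  P5=43  P6=9
Turnaround (C−A): P1=32  P2=7  P3=17  P4=51  P5=35  P6=1
Response(P6) = first start − arrival = 8 − 8 = 0

0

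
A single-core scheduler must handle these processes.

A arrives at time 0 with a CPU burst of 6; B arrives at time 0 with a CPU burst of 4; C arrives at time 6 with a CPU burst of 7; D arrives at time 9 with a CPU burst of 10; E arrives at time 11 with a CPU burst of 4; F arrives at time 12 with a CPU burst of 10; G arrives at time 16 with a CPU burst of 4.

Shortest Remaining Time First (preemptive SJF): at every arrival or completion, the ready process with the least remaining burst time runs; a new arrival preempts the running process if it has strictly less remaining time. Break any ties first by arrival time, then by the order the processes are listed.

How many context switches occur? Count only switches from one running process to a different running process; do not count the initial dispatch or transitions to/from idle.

8

Timeline: | B 0-4 | A 4-10 | C 10-11 | E 11-15 | C 15-16 | G 16-20 | C 20-25 | D 25-35 | F 35-45 |
Completion: A=10  B=4  C=25  D=35  E=15  F=45  G=20
Turnaround (C−A): A=10  B=4  C=19  D=26  E=4  F=33  G=4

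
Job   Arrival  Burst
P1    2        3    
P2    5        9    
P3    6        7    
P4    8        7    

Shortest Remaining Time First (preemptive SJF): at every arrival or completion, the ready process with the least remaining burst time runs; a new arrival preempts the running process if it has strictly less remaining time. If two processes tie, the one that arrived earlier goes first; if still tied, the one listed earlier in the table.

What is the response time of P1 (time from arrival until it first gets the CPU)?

0

Schedule: | idle 0-2 | P1 2-5 | P2 5-6 | P3 6-13 | P4 13-20 | P2 20-28 |
Completion: P1=5  P2=28  P3=13  P4=20
Response(P1) = first start − arrival = 2 − 2 = 0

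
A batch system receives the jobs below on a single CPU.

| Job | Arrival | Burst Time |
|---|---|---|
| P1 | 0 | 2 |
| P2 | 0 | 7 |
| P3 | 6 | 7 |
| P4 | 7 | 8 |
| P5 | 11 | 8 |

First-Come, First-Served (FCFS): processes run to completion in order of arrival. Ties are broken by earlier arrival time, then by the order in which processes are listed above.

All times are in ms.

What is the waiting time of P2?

2

Timeline: | P1 0-2 | P2 2-9 | P3 9-16 | P4 16-24 | P5 24-32 |
Completion: P1=2  P2=9  P3=16  P4=24  P5=32
Waiting(P2) = turnaround − burst = 9 − 7 = 2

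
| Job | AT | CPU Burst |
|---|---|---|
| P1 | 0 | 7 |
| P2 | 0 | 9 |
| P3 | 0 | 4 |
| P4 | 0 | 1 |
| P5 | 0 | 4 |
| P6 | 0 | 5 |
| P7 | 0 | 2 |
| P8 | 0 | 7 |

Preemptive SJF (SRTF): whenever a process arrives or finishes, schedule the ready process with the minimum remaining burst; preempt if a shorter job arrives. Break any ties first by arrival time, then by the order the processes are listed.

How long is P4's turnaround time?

Timeline: | P4 0-1 | P7 1-3 | P3 3-7 | P5 7-11 | P6 11-16 | P1 16-23 | P8 23-30 | P2 30-39 |
Completion: P1=23  P2=39  P3=7  P4=1  P5=11  P6=16  P7=3  P8=30
Turnaround(P4) = completion − arrival = 1 − 0 = 1

1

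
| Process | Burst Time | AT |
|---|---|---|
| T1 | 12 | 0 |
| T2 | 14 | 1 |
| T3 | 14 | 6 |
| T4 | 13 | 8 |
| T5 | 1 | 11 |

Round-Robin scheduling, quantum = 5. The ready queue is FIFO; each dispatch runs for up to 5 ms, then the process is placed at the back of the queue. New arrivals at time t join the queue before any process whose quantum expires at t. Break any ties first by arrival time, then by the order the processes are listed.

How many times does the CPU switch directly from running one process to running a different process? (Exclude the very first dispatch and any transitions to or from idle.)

Gantt: | T1 0-5 | T2 5-10 | T1 10-15 | T3 15-20 | T4 20-25 | T2 25-30 | T5 30-31 | T1 31-33 | T3 33-38 | T4 38-43 | T2 43-47 | T3 47-51 | T4 51-54 |
Completion: T1=33  T2=47  T3=51  T4=54  T5=31
Turnaround (C−A): T1=33  T2=46  T3=45  T4=46  T5=20

12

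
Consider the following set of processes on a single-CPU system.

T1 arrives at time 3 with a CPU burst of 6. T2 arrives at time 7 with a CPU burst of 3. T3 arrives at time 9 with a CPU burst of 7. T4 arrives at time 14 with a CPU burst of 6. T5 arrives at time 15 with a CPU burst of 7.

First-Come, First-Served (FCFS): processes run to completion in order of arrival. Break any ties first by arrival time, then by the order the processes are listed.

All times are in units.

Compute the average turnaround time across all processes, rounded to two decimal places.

Schedule: | idle 0-3 | T1 3-9 | T2 9-12 | T3 12-19 | T4 19-25 | T5 25-32 |
Completion: T1=9  T2=12  T3=19  T4=25  T5=32
Turnaround (C−A): T1=6  T2=5  T3=10  T4=11  T5=17
Turnaround times: T1=6, T2=5, T3=10, T4=11, T5=17
Average turnaround = (6+5+10+11+17) / 5 = 49/5 = 9.80

9.80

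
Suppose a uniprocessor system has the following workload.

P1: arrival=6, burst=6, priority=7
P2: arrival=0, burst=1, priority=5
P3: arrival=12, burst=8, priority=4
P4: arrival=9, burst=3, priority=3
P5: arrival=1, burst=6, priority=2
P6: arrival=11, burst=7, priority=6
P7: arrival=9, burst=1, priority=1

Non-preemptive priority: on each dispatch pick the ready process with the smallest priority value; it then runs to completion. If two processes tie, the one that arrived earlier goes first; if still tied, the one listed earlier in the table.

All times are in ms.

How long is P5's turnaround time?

Schedule: | P2 0-1 | P5 1-7 | P1 7-13 | P7 13-14 | P4 14-17 | P3 17-25 | P6 25-32 |
Completion: P1=13  P2=1  P3=25  P4=17  P5=7  P6=32  P7=14
Turnaround(P5) = completion − arrival = 7 − 1 = 6

6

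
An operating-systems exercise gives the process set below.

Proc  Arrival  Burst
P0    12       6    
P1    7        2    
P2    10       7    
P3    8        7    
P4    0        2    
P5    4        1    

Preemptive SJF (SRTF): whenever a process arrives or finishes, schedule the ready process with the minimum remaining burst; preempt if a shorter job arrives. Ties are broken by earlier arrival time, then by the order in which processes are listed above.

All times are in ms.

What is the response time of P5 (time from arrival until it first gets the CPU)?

Schedule: | P4 0-2 | idle 2-4 | P5 4-5 | idle 5-7 | P1 7-9 | P3 9-16 | P0 16-22 | P2 22-29 |
Completion: P0=22  P1=9  P2=29  P3=16  P4=2  P5=5
Turnaround (C−A): P0=10  P1=2  P2=19  P3=8  P4=2  P5=1
Response(P5) = first start − arrival = 4 − 4 = 0

0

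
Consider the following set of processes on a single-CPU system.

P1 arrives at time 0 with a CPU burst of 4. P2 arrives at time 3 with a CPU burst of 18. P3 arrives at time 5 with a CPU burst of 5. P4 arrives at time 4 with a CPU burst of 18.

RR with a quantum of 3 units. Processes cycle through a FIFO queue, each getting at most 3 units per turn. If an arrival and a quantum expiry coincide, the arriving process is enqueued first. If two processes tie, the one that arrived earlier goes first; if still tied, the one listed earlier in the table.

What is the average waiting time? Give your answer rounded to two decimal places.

14.50

Timeline: | P1 0-3 | P2 3-6 | P1 6-7 | P4 7-10 | P3 10-13 | P2 13-16 | P4 16-19 | P3 19-21 | P2 21-24 | P4 24-27 | P2 27-30 | P4 30-33 | P2 33-36 | P4 36-39 | P2 39-42 | P4 42-45 |
Completion: P1=7  P2=42  P3=21  P4=45
Waiting times: P1=3, P2=21, P3=11, P4=23
Average waiting = (3+21+11+23) / 4 = 58/4 = 14.50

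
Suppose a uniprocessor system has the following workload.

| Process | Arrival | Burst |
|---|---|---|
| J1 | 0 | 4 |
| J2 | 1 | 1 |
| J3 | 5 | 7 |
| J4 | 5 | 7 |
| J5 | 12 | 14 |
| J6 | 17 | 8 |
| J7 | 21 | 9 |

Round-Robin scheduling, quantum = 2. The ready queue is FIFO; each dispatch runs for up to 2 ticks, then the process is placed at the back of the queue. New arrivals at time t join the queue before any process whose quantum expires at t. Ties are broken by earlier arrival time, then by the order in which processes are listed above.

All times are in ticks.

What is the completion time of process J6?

Timeline: | J1 0-2 | J2 2-3 | J1 3-5 | J3 5-7 | J4 7-9 | J3 9-11 | J4 11-13 | J3 13-15 | J5 15-17 | J4 17-19 | J3 19-20 | J6 20-22 | J5 22-24 | J4 24-25 | J7 25-27 | J6 27-29 | J5 29-31 | J7 31-33 | J6 33-35 | J5 35-37 | J7 37-39 | J6 39-41 | J5 41-43 | J7 43-45 | J5 45-47 | J7 47-48 | J5 48-50 |
Completion: J1=5  J2=3  J3=20  J4=25  J5=50  J6=41  J7=48

41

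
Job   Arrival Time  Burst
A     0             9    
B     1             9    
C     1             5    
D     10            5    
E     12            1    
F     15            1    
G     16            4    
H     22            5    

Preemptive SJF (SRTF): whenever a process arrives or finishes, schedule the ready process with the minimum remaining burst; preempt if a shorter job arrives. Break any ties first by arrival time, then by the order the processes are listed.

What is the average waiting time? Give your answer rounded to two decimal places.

Schedule: | A 0-1 | C 1-6 | A 6-12 | E 12-13 | A 13-15 | F 15-16 | G 16-20 | D 20-25 | H 25-30 | B 30-39 |
Completion: A=15  B=39  C=6  D=25  E=13  F=16  G=20  H=30
Waiting times: A=6, B=29, C=0, D=10, E=0, F=0, G=0, H=3
Average waiting = (6+29+0+10+0+0+0+3) / 8 = 48/8 = 6.00

6.00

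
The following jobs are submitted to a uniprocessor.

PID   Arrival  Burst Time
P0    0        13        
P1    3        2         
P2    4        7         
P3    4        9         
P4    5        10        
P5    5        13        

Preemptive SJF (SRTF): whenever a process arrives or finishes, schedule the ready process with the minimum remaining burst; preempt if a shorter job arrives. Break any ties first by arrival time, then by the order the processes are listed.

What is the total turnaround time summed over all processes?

143

Timeline: | P0 0-3 | P1 3-5 | P2 5-12 | P3 12-21 | P0 21-31 | P4 31-41 | P5 41-54 |
Completion: P0=31  P1=5  P2=12  P3=21  P4=41  P5=54
Turnaround (C−A): P0=31  P1=2  P2=8  P3=17  P4=36  P5=49
Turnaround = completion − arrival: P0=31, P1=2, P2=8, P3=17, P4=36, P5=49
Total turnaround = 31 + 2 + 8 + 17 + 36 + 49 = 143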